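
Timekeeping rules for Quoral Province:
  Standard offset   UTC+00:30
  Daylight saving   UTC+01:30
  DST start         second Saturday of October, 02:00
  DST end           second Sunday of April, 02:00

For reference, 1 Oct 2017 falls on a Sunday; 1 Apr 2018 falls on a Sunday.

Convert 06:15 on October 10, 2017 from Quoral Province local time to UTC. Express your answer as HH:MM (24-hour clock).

05:45

1 October 2017 is a Sunday, so the first Saturday is October 7 and the second is October 14.
1 April 2018 is a Sunday, so the first Sunday is April 1 and the second is April 8.
October 10, 2017 is outside the daylight-saving period (14 October 2017 – 8 April 2018), so Quoral Province is on standard time, UTC+00:30.
06:15 local − 0h30m = 05:45 UTC.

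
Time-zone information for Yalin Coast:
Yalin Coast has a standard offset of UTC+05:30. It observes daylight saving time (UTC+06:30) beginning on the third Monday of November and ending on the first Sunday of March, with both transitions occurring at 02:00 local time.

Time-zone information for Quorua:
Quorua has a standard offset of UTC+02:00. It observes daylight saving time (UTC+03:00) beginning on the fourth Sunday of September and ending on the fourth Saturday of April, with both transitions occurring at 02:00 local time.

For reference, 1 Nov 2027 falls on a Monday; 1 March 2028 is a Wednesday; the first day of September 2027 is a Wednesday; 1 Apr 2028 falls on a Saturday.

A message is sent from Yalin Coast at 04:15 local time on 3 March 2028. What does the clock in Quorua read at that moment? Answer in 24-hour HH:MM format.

00:45

1 November 2027 is a Monday, so the first Monday is November 1 and the third is November 15.
1 March 2028 is a Wednesday, so the first Sunday is March 5.
3 March 2028 falls between 15 November 2027 and 5 March 2028, so daylight saving is in effect and Yalin Coast is at UTC+06:30.
04:15 Yalin Coast − 6h30m = 21:45 UTC (rolling into the previous day, 2 March 2028).
1 September 2027 is a Wednesday, so the first Sunday is September 5 and the fourth is September 26.
1 April 2028 is a Saturday, so the first Saturday is April 1 and the fourth is April 22.
At the standard offset (UTC+02:00), 21:45 UTC + 2h = 23:45 Quorua standard time.
The standard-time date in Quorua, 2 March 2028, lies within the daylight-saving period (26 September 2027 – 22 April 2028), so Quorua is on daylight time, UTC+03:00.
21:45 UTC + 3h = 00:45 Quorua (rolling into the next day, 3 March 2028).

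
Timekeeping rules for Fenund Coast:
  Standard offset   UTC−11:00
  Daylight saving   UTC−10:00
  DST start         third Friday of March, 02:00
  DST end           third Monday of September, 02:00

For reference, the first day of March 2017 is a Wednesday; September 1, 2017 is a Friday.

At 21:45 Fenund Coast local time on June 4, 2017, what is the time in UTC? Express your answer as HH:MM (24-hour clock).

07:45

1 March 2017 is a Wednesday, so the first Friday is March 3 and the third is March 17.
1 September 2017 is a Friday, so the first Monday is September 4 and the third is September 18.
June 4, 2017 falls between 17 March and 18 September, so daylight saving is in effect and Fenund Coast is at UTC−10:00.
21:45 local + 10h = 07:45 UTC (rolling into the next day, 5 June 2017).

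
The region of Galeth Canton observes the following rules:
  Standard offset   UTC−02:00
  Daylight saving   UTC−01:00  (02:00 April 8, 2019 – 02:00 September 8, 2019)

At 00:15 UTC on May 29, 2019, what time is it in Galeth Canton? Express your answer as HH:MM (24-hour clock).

At the standard offset (UTC−02:00), 00:15 UTC − 2h = 22:15 Galeth Canton standard time (rolling into the previous day, 28 May 2019).
Daylight saving runs 8 April – 8 September; the standard-time date in Galeth Canton, May 28, 2019, is inside that window, so Galeth Canton is at UTC−01:00.
00:15 UTC − 1h = 23:15 local (rolling into the previous day, 28 May 2019).

23:15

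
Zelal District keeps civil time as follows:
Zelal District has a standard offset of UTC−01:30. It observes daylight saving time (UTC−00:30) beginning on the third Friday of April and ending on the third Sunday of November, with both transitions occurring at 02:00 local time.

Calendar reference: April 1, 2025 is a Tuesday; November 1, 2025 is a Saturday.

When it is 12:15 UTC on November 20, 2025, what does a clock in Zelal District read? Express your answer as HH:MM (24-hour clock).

10:45

1 April 2025 is a Tuesday, so the first Friday is April 4 and the third is April 18.
1 November 2025 is a Saturday, so the first Sunday is November 2 and the third is November 16.
At the standard offset (UTC−01:30), 12:15 UTC − 1h30m = 10:45 Zelal District standard time.
The standard-time date in Zelal District, November 20, 2025, does not fall between 18 April and 16 November, so daylight saving is not in effect and Zelal District is at UTC−01:30.
12:15 UTC − 1h30m = 10:45 local.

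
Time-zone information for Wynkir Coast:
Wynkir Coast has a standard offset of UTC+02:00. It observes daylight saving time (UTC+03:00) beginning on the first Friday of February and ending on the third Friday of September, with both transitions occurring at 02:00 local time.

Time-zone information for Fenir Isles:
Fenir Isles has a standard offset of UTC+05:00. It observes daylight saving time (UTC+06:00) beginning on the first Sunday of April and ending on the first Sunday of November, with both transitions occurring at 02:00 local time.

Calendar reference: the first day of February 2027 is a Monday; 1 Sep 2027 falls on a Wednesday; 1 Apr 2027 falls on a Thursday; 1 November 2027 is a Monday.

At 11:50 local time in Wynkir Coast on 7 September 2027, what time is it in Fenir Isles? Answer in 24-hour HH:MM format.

14:50

1 February 2027 is a Monday, so the first Friday is February 5.
1 September 2027 is a Wednesday, so the first Friday is September 3 and the third is September 17.
7 September 2027 lies within the daylight-saving period (5 February – 17 September), so Wynkir Coast is on daylight time, UTC+03:00.
11:50 Wynkir Coast − 3h = 08:50 UTC.
1 April 2027 is a Thursday, so the first Sunday is April 4.
1 November 2027 is a Monday, so the first Sunday is November 7.
At the standard offset (UTC+05:00), 08:50 UTC + 5h = 13:50 Fenir Isles standard time.
The standard-time date in Fenir Isles, 7 September 2027, lies within the daylight-saving period (4 April – 7 November), so Fenir Isles is on daylight time, UTC+06:00.
08:50 UTC + 6h = 14:50 Fenir Isles.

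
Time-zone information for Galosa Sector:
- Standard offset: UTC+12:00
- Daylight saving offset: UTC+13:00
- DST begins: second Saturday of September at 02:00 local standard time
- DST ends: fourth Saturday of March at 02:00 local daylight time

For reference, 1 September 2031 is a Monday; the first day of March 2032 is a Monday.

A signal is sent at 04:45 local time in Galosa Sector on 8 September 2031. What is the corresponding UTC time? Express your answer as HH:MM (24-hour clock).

1 September 2031 is a Monday, so the first Saturday is September 6 and the second is September 13.
1 March 2032 is a Monday, so the first Saturday is March 6 and the fourth is March 27.
8 September 2031 is outside the daylight-saving period (13 September 2031 – 27 March 2032), so Galosa Sector is on standard time, UTC+12:00.
04:45 local − 12h = 16:45 UTC (rolling into the previous day, 7 September 2031).

16:45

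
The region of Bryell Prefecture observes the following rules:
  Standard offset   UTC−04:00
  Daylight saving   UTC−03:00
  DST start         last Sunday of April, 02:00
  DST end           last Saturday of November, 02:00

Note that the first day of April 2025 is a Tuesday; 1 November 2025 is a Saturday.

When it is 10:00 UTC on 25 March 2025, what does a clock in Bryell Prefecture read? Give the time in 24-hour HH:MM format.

1 April 2025 is a Tuesday, so Sundays fall on 6, 13, 20, 27; the last is April 27.
1 November 2025 is a Saturday, so Saturdays fall on 1, 8, 15, 22, 29; the last is November 29.
At the standard offset (UTC−04:00), 10:00 UTC − 4h = 06:00 Bryell Prefecture standard time.
The standard-time date in Bryell Prefecture, 25 March 2025, does not fall between 27 April and 29 November, so daylight saving is not in effect and Bryell Prefecture is at UTC−04:00.
10:00 UTC − 4h = 06:00 local.

06:00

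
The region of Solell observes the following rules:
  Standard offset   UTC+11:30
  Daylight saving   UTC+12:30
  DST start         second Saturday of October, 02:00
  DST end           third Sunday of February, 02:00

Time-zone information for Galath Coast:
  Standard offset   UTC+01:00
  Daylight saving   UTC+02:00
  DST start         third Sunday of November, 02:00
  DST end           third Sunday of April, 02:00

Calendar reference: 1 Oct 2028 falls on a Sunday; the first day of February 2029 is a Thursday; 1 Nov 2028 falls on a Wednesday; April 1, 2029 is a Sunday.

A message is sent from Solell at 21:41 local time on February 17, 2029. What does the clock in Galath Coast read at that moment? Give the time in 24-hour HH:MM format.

11:11

1 October 2028 is a Sunday, so the first Saturday is October 7 and the second is October 14.
1 February 2029 is a Thursday, so the first Sunday is February 4 and the third is February 18.
February 17, 2029 lies within the daylight-saving period (14 October 2028 – 18 February 2029), so Solell is on daylight time, UTC+12:30.
21:41 Solell − 12h30m = 09:11 UTC.
1 November 2028 is a Wednesday, so the first Sunday is November 5 and the third is November 19.
1 April 2029 is a Sunday, so the first Sunday is April 1 and the third is April 15.
At the standard offset (UTC+01:00), 09:11 UTC + 1h = 10:11 Galath Coast standard time.
The standard-time date in Galath Coast, February 17, 2029, lies within the daylight-saving period (19 November 2028 – 15 April 2029), so Galath Coast is on daylight time, UTC+02:00.
09:11 UTC + 2h = 11:11 Galath Coast.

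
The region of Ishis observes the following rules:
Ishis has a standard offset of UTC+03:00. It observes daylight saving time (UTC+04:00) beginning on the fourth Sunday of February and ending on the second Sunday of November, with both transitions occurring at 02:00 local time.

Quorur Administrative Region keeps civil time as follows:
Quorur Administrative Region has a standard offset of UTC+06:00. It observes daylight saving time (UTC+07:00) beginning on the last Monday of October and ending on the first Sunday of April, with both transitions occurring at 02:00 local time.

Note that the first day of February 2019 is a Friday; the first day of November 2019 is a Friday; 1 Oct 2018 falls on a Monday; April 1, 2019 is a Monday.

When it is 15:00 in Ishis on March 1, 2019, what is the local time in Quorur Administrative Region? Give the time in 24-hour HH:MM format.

18:00

1 February 2019 is a Friday, so the first Sunday is February 3 and the fourth is February 24.
1 November 2019 is a Friday, so the first Sunday is November 3 and the second is November 10.
March 1, 2019 lies within the daylight-saving period (24 February – 10 November), so Ishis is on daylight time, UTC+04:00.
15:00 Ishis − 4h = 11:00 UTC.
1 October 2018 is a Monday, so Mondays fall on 1, 8, 15, 22, 29; the last is October 29.
1 April 2019 is a Monday, so the first Sunday is April 7.
At the standard offset (UTC+06:00), 11:00 UTC + 6h = 17:00 Quorur Administrative Region standard time.
The standard-time date in Quorur Administrative Region, March 1, 2019, falls between 29 October 2018 and 7 April 2019, so daylight saving is in effect and Quorur Administrative Region is at UTC+07:00.
11:00 UTC + 7h = 18:00 Quorur Administrative Region.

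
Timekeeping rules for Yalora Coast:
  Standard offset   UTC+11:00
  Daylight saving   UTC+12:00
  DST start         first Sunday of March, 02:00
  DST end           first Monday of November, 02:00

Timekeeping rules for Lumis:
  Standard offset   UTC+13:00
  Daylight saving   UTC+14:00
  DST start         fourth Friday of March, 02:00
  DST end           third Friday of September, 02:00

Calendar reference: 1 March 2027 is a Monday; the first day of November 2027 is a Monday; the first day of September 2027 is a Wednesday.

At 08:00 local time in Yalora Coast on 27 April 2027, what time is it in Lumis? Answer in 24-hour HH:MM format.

1 March 2027 is a Monday, so the first Sunday is March 7.
1 November 2027 is a Monday, so the first Monday is November 1.
27 April 2027 lies within the daylight-saving period (7 March – 1 November), so Yalora Coast is on daylight time, UTC+12:00.
08:00 Yalora Coast − 12h = 20:00 UTC (rolling into the previous day, 26 April 2027).
1 March 2027 is a Monday, so the first Friday is March 5 and the fourth is March 26.
1 September 2027 is a Wednesday, so the first Friday is September 3 and the third is September 17.
At the standard offset (UTC+13:00), 20:00 UTC + 13h = 09:00 Lumis standard time (rolling into the next day, 27 April 2027).
Daylight saving runs 26 March – 17 September; the standard-time date in Lumis, 27 April 2027, is inside that window, so Lumis is at UTC+14:00.
20:00 UTC + 14h = 10:00 Lumis (rolling into the next day, 27 April 2027).

10:00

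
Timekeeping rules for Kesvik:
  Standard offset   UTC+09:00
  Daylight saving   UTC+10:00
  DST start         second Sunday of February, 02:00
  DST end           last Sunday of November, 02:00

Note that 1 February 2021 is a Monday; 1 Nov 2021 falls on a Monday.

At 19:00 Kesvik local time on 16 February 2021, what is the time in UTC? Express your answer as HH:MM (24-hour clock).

1 February 2021 is a Monday, so the first Sunday is February 7 and the second is February 14.
1 November 2021 is a Monday, so Sundays fall on 7, 14, 21, 28; the last is November 28.
16 February 2021 lies within the daylight-saving period (14 February – 28 November), so Kesvik is on daylight time, UTC+10:00.
19:00 local − 10h = 09:00 UTC.

09:00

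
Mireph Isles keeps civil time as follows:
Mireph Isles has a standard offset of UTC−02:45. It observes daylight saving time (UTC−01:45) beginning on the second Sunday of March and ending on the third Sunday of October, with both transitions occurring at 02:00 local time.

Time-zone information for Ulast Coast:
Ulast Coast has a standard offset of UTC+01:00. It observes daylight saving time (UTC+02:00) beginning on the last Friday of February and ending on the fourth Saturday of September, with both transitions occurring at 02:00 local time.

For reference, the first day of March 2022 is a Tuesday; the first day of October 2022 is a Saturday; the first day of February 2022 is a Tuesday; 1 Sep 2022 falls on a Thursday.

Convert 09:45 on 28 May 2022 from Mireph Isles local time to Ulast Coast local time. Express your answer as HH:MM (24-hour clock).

1 March 2022 is a Tuesday, so the first Sunday is March 6 and the second is March 13.
1 October 2022 is a Saturday, so the first Sunday is October 2 and the third is October 16.
Daylight saving runs 13 March – 16 October; 28 May 2022 is inside that window, so Mireph Isles is at UTC−01:45.
09:45 Mireph Isles + 1h45m = 11:30 UTC.
1 February 2022 is a Tuesday, so Fridays fall on 4, 11, 18, 25; the last is February 25.
1 September 2022 is a Thursday, so the first Saturday is September 3 and the fourth is September 24.
At the standard offset (UTC+01:00), 11:30 UTC + 1h = 12:30 Ulast Coast standard time.
Daylight saving runs 25 February – 24 September; the standard-time date in Ulast Coast, 28 May 2022, is inside that window, so Ulast Coast is at UTC+02:00.
11:30 UTC + 2h = 13:30 Ulast Coast.

13:30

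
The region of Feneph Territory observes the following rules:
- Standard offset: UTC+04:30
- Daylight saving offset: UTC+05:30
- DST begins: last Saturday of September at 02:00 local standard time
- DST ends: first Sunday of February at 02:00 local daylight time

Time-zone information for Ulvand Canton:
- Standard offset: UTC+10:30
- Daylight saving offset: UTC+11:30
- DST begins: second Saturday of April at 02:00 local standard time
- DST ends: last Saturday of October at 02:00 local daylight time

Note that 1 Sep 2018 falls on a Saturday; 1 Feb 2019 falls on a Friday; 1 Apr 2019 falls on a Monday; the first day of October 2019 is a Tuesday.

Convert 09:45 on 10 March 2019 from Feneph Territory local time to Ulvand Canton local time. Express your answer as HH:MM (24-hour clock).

1 September 2018 is a Saturday, so Saturdays fall on 1, 8, 15, 22, 29; the last is September 29.
1 February 2019 is a Friday, so the first Sunday is February 3.
10 March 2019 is outside the daylight-saving period (29 September 2018 – 3 February 2019), so Feneph Territory is on standard time, UTC+04:30.
09:45 Feneph Territory − 4h30m = 05:15 UTC.
1 April 2019 is a Monday, so the first Saturday is April 6 and the second is April 13.
1 October 2019 is a Tuesday, so Saturdays fall on 5, 12, 19, 26; the last is October 26.
At the standard offset (UTC+10:30), 05:15 UTC + 10h30m = 15:45 Ulvand Canton standard time.
The standard-time date in Ulvand Canton, 10 March 2019, does not fall between 13 April and 26 October, so daylight saving is not in effect and Ulvand Canton is at UTC+10:30.
05:15 UTC + 10h30m = 15:45 Ulvand Canton.

15:45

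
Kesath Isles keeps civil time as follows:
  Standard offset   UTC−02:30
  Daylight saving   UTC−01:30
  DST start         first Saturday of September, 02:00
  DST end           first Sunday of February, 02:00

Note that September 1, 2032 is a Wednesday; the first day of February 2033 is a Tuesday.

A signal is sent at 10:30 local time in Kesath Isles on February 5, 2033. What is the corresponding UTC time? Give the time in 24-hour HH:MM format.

1 September 2032 is a Wednesday, so the first Saturday is September 4.
1 February 2033 is a Tuesday, so the first Sunday is February 6.
Daylight saving runs 4 September 2032 – 6 February 2033; February 5, 2033 is inside that window, so Kesath Isles is at UTC−01:30.
10:30 local + 1h30m = 12:00 UTC.

12:00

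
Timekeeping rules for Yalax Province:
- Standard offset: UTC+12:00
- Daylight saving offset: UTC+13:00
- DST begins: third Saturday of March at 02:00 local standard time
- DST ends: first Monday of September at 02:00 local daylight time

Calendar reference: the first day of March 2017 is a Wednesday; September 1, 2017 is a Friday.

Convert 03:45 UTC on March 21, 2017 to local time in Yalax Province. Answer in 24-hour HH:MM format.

16:45

1 March 2017 is a Wednesday, so the first Saturday is March 4 and the third is March 18.
1 September 2017 is a Friday, so the first Monday is September 4.
At the standard offset (UTC+12:00), 03:45 UTC + 12h = 15:45 Yalax Province standard time.
The standard-time date in Yalax Province, March 21, 2017, lies within the daylight-saving period (18 March – 4 September), so Yalax Province is on daylight time, UTC+13:00.
03:45 UTC + 13h = 16:45 local.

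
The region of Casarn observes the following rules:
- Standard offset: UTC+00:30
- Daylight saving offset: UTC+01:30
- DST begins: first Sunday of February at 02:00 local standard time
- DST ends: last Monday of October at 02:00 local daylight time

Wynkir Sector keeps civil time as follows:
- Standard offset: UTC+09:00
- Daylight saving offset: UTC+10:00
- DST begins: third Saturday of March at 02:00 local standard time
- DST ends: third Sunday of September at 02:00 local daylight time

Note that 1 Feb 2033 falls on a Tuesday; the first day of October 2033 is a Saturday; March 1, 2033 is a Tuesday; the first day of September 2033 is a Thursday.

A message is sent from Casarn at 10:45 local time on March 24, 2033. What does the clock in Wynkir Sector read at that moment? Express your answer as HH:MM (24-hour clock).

19:15

1 February 2033 is a Tuesday, so the first Sunday is February 6.
1 October 2033 is a Saturday, so Mondays fall on 3, 10, 17, 24, 31; the last is October 31.
March 24, 2033 falls between 6 February and 31 October, so daylight saving is in effect and Casarn is at UTC+01:30.
10:45 Casarn − 1h30m = 09:15 UTC.
1 March 2033 is a Tuesday, so the first Saturday is March 5 and the third is March 19.
1 September 2033 is a Thursday, so the first Sunday is September 4 and the third is September 18.
At the standard offset (UTC+09:00), 09:15 UTC + 9h = 18:15 Wynkir Sector standard time.
The standard-time date in Wynkir Sector, March 24, 2033, falls between 19 March and 18 September, so daylight saving is in effect and Wynkir Sector is at UTC+10:00.
09:15 UTC + 10h = 19:15 Wynkir Sector.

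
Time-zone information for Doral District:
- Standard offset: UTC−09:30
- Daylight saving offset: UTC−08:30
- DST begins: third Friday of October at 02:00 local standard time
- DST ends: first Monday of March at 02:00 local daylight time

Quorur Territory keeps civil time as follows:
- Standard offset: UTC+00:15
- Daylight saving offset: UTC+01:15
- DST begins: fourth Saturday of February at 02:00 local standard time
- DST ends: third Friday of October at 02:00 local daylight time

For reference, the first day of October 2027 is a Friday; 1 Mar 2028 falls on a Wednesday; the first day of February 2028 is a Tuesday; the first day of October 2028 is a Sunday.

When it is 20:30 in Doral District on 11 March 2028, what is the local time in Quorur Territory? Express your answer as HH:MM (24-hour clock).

07:15

1 October 2027 is a Friday, so the first Friday is October 1 and the third is October 15.
1 March 2028 is a Wednesday, so the first Monday is March 6.
Daylight saving runs 15 October 2027 – 6 March 2028; 11 March 2028 is outside that window, so Doral District is on standard time at UTC−09:30.
20:30 Doral District + 9h30m = 06:00 UTC (rolling into the next day, 12 March 2028).
1 February 2028 is a Tuesday, so the first Saturday is February 5 and the fourth is February 26.
1 October 2028 is a Sunday, so the first Friday is October 6 and the third is October 20.
At the standard offset (UTC+00:15), 06:00 UTC + 0h15m = 06:15 Quorur Territory standard time.
The standard-time date in Quorur Territory, 12 March 2028, falls between 26 February and 20 October, so daylight saving is in effect and Quorur Territory is at UTC+01:15.
06:00 UTC + 1h15m = 07:15 Quorur Territory.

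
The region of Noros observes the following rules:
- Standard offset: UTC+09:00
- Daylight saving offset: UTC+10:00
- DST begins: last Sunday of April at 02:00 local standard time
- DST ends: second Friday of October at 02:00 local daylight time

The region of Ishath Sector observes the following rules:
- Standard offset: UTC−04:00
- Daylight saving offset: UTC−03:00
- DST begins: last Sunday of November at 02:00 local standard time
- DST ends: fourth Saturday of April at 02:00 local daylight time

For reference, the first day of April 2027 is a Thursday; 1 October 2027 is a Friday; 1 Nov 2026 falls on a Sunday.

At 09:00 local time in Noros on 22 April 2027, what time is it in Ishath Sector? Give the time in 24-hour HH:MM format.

21:00

1 April 2027 is a Thursday, so Sundays fall on 4, 11, 18, 25; the last is April 25.
1 October 2027 is a Friday, so the first Friday is October 1 and the second is October 8.
Daylight saving runs 25 April – 8 October; 22 April 2027 is outside that window, so Noros is on standard time at UTC+09:00.
09:00 Noros − 9h = 00:00 UTC.
1 November 2026 is a Sunday, so Sundays fall on 1, 8, 15, 22, 29; the last is November 29.
1 April 2027 is a Thursday, so the first Saturday is April 3 and the fourth is April 24.
At the standard offset (UTC−04:00), 00:00 UTC − 4h = 20:00 Ishath Sector standard time (rolling into the previous day, 21 April 2027).
The standard-time date in Ishath Sector, 21 April 2027, lies within the daylight-saving period (29 November 2026 – 24 April 2027), so Ishath Sector is on daylight time, UTC−03:00.
00:00 UTC − 3h = 21:00 Ishath Sector (rolling into the previous day, 21 April 2027).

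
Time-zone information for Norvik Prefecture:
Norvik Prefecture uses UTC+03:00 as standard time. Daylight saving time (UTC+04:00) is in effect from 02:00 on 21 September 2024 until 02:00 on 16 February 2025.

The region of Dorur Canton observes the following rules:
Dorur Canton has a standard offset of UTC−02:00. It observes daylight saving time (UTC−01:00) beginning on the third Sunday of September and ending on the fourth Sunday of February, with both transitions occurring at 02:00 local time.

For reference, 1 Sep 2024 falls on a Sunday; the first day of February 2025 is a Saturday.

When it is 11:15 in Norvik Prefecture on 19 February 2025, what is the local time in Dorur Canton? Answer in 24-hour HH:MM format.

19 February 2025 does not fall between 21 September 2024 and 16 February 2025, so daylight saving is not in effect and Norvik Prefecture is at UTC+03:00.
11:15 Norvik Prefecture − 3h = 08:15 UTC.
1 September 2024 is a Sunday, so the first Sunday is September 1 and the third is September 15.
1 February 2025 is a Saturday, so the first Sunday is February 2 and the fourth is February 23.
At the standard offset (UTC−02:00), 08:15 UTC − 2h = 06:15 Dorur Canton standard time.
The standard-time date in Dorur Canton, 19 February 2025, lies within the daylight-saving period (15 September 2024 – 23 February 2025), so Dorur Canton is on daylight time, UTC−01:00.
08:15 UTC − 1h = 07:15 Dorur Canton.

07:15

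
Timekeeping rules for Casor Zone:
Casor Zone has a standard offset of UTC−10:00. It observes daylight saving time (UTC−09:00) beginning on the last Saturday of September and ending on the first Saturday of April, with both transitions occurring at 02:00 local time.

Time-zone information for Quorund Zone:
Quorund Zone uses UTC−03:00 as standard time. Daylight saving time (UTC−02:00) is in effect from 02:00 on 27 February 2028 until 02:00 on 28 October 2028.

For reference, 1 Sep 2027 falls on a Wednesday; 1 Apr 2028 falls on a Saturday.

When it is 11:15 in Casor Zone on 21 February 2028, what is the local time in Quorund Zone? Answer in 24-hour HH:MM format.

1 September 2027 is a Wednesday, so Saturdays fall on 4, 11, 18, 25; the last is September 25.
1 April 2028 is a Saturday, so the first Saturday is April 1.
21 February 2028 lies within the daylight-saving period (25 September 2027 – 1 April 2028), so Casor Zone is on daylight time, UTC−09:00.
11:15 Casor Zone + 9h = 20:15 UTC.
At the standard offset (UTC−03:00), 20:15 UTC − 3h = 17:15 Quorund Zone standard time.
The standard-time date in Quorund Zone, 21 February 2028, is outside the daylight-saving period (27 February – 28 October), so Quorund Zone is on standard time, UTC−03:00.
20:15 UTC − 3h = 17:15 Quorund Zone.

17:15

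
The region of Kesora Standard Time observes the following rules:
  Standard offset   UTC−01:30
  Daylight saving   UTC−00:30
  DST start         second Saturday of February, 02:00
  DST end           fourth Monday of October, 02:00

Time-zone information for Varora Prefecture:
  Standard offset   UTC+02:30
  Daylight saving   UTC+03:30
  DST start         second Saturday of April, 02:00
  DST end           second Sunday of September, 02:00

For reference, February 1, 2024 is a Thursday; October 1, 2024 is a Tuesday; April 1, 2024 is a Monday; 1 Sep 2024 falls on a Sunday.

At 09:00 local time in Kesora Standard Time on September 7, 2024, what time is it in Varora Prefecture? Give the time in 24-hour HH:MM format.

1 February 2024 is a Thursday, so the first Saturday is February 3 and the second is February 10.
1 October 2024 is a Tuesday, so the first Monday is October 7 and the fourth is October 28.
September 7, 2024 lies within the daylight-saving period (10 February – 28 October), so Kesora Standard Time is on daylight time, UTC−00:30.
09:00 Kesora Standard Time + 0h30m = 09:30 UTC.
1 April 2024 is a Monday, so the first Saturday is April 6 and the second is April 13.
1 September 2024 is a Sunday, so the first Sunday is September 1 and the second is September 8.
At the standard offset (UTC+02:30), 09:30 UTC + 2h30m = 12:00 Varora Prefecture standard time.
The standard-time date in Varora Prefecture, September 7, 2024, falls between 13 April and 8 September, so daylight saving is in effect and Varora Prefecture is at UTC+03:30.
09:30 UTC + 3h30m = 13:00 Varora Prefecture.

13:00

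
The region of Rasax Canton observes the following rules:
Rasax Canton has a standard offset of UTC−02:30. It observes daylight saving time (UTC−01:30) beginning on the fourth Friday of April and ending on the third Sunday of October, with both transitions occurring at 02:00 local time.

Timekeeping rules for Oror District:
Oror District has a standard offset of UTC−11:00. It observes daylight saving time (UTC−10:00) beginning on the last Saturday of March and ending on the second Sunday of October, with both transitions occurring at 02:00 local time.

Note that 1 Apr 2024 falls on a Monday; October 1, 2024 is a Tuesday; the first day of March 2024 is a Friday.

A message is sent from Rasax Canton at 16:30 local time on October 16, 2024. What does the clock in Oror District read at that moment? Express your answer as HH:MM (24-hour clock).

1 April 2024 is a Monday, so the first Friday is April 5 and the fourth is April 26.
1 October 2024 is a Tuesday, so the first Sunday is October 6 and the third is October 20.
October 16, 2024 lies within the daylight-saving period (26 April – 20 October), so Rasax Canton is on daylight time, UTC−01:30.
16:30 Rasax Canton + 1h30m = 18:00 UTC.
1 March 2024 is a Friday, so Saturdays fall on 2, 9, 16, 23, 30; the last is March 30.
1 October 2024 is a Tuesday, so the first Sunday is October 6 and the second is October 13.
At the standard offset (UTC−11:00), 18:00 UTC − 11h = 07:00 Oror District standard time.
The standard-time date in Oror District, October 16, 2024, does not fall between 30 March and 13 October, so daylight saving is not in effect and Oror District is at UTC−11:00.
18:00 UTC − 11h = 07:00 Oror District.

07:00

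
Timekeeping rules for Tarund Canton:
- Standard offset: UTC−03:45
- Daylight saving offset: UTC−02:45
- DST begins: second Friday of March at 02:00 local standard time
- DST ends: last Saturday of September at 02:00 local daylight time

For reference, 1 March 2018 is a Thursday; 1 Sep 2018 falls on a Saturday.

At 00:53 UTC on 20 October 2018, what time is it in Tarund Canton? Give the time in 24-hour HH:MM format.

21:08

1 March 2018 is a Thursday, so the first Friday is March 2 and the second is March 9.
1 September 2018 is a Saturday, so Saturdays fall on 1, 8, 15, 22, 29; the last is September 29.
At the standard offset (UTC−03:45), 00:53 UTC − 3h45m = 21:08 Tarund Canton standard time (rolling into the previous day, 19 October 2018).
The standard-time date in Tarund Canton, 19 October 2018, is outside the daylight-saving period (9 March – 29 September), so Tarund Canton is on standard time, UTC−03:45.
00:53 UTC − 3h45m = 21:08 local (rolling into the previous day, 19 October 2018).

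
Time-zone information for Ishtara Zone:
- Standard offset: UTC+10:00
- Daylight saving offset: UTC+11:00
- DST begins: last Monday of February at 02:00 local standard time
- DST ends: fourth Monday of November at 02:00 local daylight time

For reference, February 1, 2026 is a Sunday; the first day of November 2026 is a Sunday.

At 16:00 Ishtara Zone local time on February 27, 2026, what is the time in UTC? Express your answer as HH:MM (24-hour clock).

1 February 2026 is a Sunday, so Mondays fall on 2, 9, 16, 23; the last is February 23.
1 November 2026 is a Sunday, so the first Monday is November 2 and the fourth is November 23.
February 27, 2026 falls between 23 February and 23 November, so daylight saving is in effect and Ishtara Zone is at UTC+11:00.
16:00 local − 11h = 05:00 UTC.

05:00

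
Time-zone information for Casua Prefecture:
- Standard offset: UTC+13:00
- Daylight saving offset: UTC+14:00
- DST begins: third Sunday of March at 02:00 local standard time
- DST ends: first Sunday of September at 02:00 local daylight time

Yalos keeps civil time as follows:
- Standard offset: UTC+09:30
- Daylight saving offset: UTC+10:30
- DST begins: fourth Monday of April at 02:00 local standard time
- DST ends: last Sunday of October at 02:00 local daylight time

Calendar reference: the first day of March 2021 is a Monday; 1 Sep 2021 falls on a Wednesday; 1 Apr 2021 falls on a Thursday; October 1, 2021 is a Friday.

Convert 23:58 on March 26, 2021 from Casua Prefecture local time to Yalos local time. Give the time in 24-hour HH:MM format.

19:28

1 March 2021 is a Monday, so the first Sunday is March 7 and the third is March 21.
1 September 2021 is a Wednesday, so the first Sunday is September 5.
Daylight saving runs 21 March – 5 September; March 26, 2021 is inside that window, so Casua Prefecture is at UTC+14:00.
23:58 Casua Prefecture − 14h = 09:58 UTC.
1 April 2021 is a Thursday, so the first Monday is April 5 and the fourth is April 26.
1 October 2021 is a Friday, so Sundays fall on 3, 10, 17, 24, 31; the last is October 31.
At the standard offset (UTC+09:30), 09:58 UTC + 9h30m = 19:28 Yalos standard time.
The standard-time date in Yalos, March 26, 2021, does not fall between 26 April and 31 October, so daylight saving is not in effect and Yalos is at UTC+09:30.
09:58 UTC + 9h30m = 19:28 Yalos.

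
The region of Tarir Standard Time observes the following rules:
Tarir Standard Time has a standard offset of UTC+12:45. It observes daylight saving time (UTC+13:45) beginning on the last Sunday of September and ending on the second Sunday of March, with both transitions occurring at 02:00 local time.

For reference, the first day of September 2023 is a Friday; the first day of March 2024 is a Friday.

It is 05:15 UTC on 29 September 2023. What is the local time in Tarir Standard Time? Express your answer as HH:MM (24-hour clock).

1 September 2023 is a Friday, so Sundays fall on 3, 10, 17, 24; the last is September 24.
1 March 2024 is a Friday, so the first Sunday is March 3 and the second is March 10.
At the standard offset (UTC+12:45), 05:15 UTC + 12h45m = 18:00 Tarir Standard Time standard time.
Daylight saving runs 24 September 2023 – 10 March 2024; the standard-time date in Tarir Standard Time, 29 September 2023, is inside that window, so Tarir Standard Time is at UTC+13:45.
05:15 UTC + 13h45m = 19:00 local.

19:00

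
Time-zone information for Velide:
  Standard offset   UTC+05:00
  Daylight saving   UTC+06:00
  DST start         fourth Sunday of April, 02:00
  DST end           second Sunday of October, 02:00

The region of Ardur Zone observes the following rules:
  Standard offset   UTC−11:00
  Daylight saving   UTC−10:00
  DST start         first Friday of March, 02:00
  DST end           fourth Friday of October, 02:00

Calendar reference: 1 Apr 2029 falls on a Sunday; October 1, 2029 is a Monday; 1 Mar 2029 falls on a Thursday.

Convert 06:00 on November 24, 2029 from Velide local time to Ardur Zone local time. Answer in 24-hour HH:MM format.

1 April 2029 is a Sunday, so the first Sunday is April 1 and the fourth is April 22.
1 October 2029 is a Monday, so the first Sunday is October 7 and the second is October 14.
November 24, 2029 does not fall between 22 April and 14 October, so daylight saving is not in effect and Velide is at UTC+05:00.
06:00 Velide − 5h = 01:00 UTC.
1 March 2029 is a Thursday, so the first Friday is March 2.
1 October 2029 is a Monday, so the first Friday is October 5 and the fourth is October 26.
At the standard offset (UTC−11:00), 01:00 UTC − 11h = 14:00 Ardur Zone standard time (rolling into the previous day, 23 November 2029).
Daylight saving runs 2 March – 26 October; the standard-time date in Ardur Zone, November 23, 2029, is outside that window, so Ardur Zone is on standard time at UTC−11:00.
01:00 UTC − 11h = 14:00 Ardur Zone (rolling into the previous day, 23 November 2029).

14:00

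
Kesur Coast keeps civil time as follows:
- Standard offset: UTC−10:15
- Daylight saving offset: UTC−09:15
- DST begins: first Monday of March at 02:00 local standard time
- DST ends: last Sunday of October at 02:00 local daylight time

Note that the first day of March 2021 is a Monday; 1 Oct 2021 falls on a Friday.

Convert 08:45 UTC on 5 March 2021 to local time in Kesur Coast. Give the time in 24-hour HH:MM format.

1 March 2021 is a Monday, so the first Monday is March 1.
1 October 2021 is a Friday, so Sundays fall on 3, 10, 17, 24, 31; the last is October 31.
At the standard offset (UTC−10:15), 08:45 UTC − 10h15m = 22:30 Kesur Coast standard time (rolling into the previous day, 4 March 2021).
Daylight saving runs 1 March – 31 October; the standard-time date in Kesur Coast, 4 March 2021, is inside that window, so Kesur Coast is at UTC−09:15.
08:45 UTC − 9h15m = 23:30 local (rolling into the previous day, 4 March 2021).

23:30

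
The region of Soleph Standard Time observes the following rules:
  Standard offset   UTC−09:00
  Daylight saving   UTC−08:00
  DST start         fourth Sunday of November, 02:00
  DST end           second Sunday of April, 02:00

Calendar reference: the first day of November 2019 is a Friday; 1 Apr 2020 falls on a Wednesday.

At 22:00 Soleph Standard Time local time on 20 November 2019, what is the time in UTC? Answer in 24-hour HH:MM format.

07:00

1 November 2019 is a Friday, so the first Sunday is November 3 and the fourth is November 24.
1 April 2020 is a Wednesday, so the first Sunday is April 5 and the second is April 12.
20 November 2019 is outside the daylight-saving period (24 November 2019 – 12 April 2020), so Soleph Standard Time is on standard time, UTC−09:00.
22:00 local + 9h = 07:00 UTC (rolling into the next day, 21 November 2019).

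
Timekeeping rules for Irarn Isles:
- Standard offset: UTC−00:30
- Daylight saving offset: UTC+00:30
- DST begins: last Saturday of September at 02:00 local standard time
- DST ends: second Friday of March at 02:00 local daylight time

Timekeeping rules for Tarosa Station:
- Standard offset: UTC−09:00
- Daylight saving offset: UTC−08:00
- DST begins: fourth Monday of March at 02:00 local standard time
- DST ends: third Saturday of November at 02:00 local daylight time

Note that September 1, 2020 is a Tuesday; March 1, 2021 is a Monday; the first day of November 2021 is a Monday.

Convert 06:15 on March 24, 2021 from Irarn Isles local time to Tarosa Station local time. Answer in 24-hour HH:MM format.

1 September 2020 is a Tuesday, so Saturdays fall on 5, 12, 19, 26; the last is September 26.
1 March 2021 is a Monday, so the first Friday is March 5 and the second is March 12.
March 24, 2021 is outside the daylight-saving period (26 September 2020 – 12 March 2021), so Irarn Isles is on standard time, UTC−00:30.
06:15 Irarn Isles + 0h30m = 06:45 UTC.
1 March 2021 is a Monday, so the first Monday is March 1 and the fourth is March 22.
1 November 2021 is a Monday, so the first Saturday is November 6 and the third is November 20.
At the standard offset (UTC−09:00), 06:45 UTC − 9h = 21:45 Tarosa Station standard time (rolling into the previous day, 23 March 2021).
Daylight saving runs 22 March – 20 November; the standard-time date in Tarosa Station, March 23, 2021, is inside that window, so Tarosa Station is at UTC−08:00.
06:45 UTC − 8h = 22:45 Tarosa Station (rolling into the previous day, 23 March 2021).

22:45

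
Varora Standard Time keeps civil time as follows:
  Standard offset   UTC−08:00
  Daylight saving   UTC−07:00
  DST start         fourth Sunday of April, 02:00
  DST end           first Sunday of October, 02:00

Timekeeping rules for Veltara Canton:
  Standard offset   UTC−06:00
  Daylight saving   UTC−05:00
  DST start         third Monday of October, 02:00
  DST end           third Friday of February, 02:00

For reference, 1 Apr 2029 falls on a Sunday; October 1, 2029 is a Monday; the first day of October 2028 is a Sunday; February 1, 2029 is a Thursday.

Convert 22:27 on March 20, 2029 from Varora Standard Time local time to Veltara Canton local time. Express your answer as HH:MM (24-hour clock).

1 April 2029 is a Sunday, so the first Sunday is April 1 and the fourth is April 22.
1 October 2029 is a Monday, so the first Sunday is October 7.
March 20, 2029 does not fall between 22 April and 7 October, so daylight saving is not in effect and Varora Standard Time is at UTC−08:00.
22:27 Varora Standard Time + 8h = 06:27 UTC (rolling into the next day, 21 March 2029).
1 October 2028 is a Sunday, so the first Monday is October 2 and the third is October 16.
1 February 2029 is a Thursday, so the first Friday is February 2 and the third is February 16.
At the standard offset (UTC−06:00), 06:27 UTC − 6h = 00:27 Veltara Canton standard time.
Daylight saving runs 16 October 2028 – 16 February 2029; the standard-time date in Veltara Canton, March 21, 2029, is outside that window, so Veltara Canton is on standard time at UTC−06:00.
06:27 UTC − 6h = 00:27 Veltara Canton.

00:27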